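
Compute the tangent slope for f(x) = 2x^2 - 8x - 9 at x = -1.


The slope of the tangent line equals f'(x) at the point.
f(x) = 2x^2 - 8x - 9
f'(x) = 4x - 8
At x = -1:
f'(-1) = 4 * (-1) - 8
= -4 - 8
= -12

-12


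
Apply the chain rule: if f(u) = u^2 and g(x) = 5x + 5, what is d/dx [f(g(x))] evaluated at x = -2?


Using the chain rule: (f(g(x)))' = f'(g(x)) * g'(x)
First, find g(-2):
g(-2) = 5 * (-2) + 5 = -5
Next, f'(u) = 2u
And g'(x) = 5
So f'(g(-2)) * g'(-2)
= 2 * (-5) * 5
= -50

-50


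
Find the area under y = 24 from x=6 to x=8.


The area under a constant function y = 24 is a rectangle.
Width = 8 - 6 = 2
Height = 24
Area = width * height
= 2 * 24
= 48

48


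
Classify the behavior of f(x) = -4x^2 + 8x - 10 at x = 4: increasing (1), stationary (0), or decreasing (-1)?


Compute f'(x) to determine behavior:
f'(x) = -8x + 8
f'(4) = -8 * 4 + 8
= -32 + 8
= -24
Since f'(4) < 0, the function is decreasing (-1)

-1


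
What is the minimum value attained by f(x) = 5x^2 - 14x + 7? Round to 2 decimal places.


For a quadratic f(x) = ax^2 + bx + c with a > 0, the minimum is at the vertex.
Vertex x-coordinate: x = -b/(2a)
x = -(-14) / (2 * 5)
x = 14/10 = 7/5
Substitute back to find the minimum value:
f(7/5) = 5 * (7/5)^2 - 14 * (7/5) + 7
= 49/5 - 98/5 + 7
= -14/5 = -2.80

-2.80


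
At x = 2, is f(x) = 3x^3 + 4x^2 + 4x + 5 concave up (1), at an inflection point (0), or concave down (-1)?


Concavity is determined by the sign of f''(x).
f(x) = 3x^3 + 4x^2 + 4x + 5
f'(x) = 9x^2 + 8x + 4
f''(x) = 18x + 8
f''(2) = 18 * 2 + 8
= 36 + 8
= 44
Since f''(2) > 0, the function is concave up (1)

1


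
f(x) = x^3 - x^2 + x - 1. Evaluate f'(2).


Differentiate f(x) = x^3 - x^2 + x - 1 term by term:
f'(x) = 3x^2 - 2x + 1
Substitute x = 2:
f'(2) = 3 * 2^2 - 2 * 2 + 1
= 12 - 4 + 1
= 9

9


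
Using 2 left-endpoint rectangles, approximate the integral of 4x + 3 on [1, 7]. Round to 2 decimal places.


Left Riemann sum uses left endpoints of each subinterval.
Interval: [1, 7], n = 2
dx = (7 - 1) / 2 = 3
Left endpoints: [1, 4]
f values: [7, 19]
Sum = dx * (sum of f values)
= 3 * 26
= 78 = 78.00

78.00


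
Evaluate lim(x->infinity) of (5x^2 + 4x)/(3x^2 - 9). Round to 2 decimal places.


For limits at infinity with equal-degree polynomials,
we compare leading coefficients.
Numerator leading term: 5x^2
Denominator leading term: 3x^2
Divide both by x^2:
lim = (5 + 4/x) / (3 - 9/x^2)
As x -> infinity, the 1/x and 1/x^2 terms vanish:
= 5/3 ≈ 1.67

1.67


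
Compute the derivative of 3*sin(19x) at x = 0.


Apply the chain rule to differentiate 3*sin(19x):
d/dx [3*sin(19x)]
= 3 * cos(19x) * d/dx(19x)
= 3 * 19 * cos(19x)
= 57 * cos(19x)
Evaluate at x = 0:
= 57 * cos(0)
= 57 * 1
= 57

57


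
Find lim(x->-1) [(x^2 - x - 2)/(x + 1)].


Direct substitution gives 0/0, so we factor the numerator.
Factor: (x^2 - x - 2) = (x + 1)(x - 2)
Cancel the common factor (x + 1):
(x^2 - x - 2)/(x + 1) = (x - 2)
Now substitute x = -1:
= (-1) - (2) = -3

-3


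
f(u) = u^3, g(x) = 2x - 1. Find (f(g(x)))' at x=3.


Using the chain rule: (f(g(x)))' = f'(g(x)) * g'(x)
First, find g(3):
g(3) = 2 * 3 - 1 = 5
Next, f'(u) = 3u^2
And g'(x) = 2
So f'(g(3)) * g'(3)
= 3 * 5^2 * 2
= 3 * 25 * 2
= 150

150


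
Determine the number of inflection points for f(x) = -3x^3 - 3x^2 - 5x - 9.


Inflection points occur where f''(x) = 0 and concavity changes.
f(x) = -3x^3 - 3x^2 - 5x - 9
f'(x) = -9x^2 - 6x - 5
f''(x) = -18x - 6
Set f''(x) = 0:
-18x - 6 = 0
x = 6 / (-18) = -1/3
Since f''(x) is linear (degree 1), it changes sign at this point.
Therefore there is exactly 1 inflection point.

1


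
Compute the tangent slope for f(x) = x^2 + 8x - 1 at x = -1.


The slope of the tangent line equals f'(x) at the point.
f(x) = x^2 + 8x - 1
f'(x) = 2x + 8
At x = -1:
f'(-1) = 2 * (-1) + 8
= -2 + 8
= 6

6


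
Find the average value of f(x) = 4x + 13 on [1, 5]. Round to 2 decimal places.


Average value = 1/(b-a) * integral from a to b of f(x) dx
First compute the integral of 4x + 13:
F(x) = 2x^2 + 13x
F(5) = 2 * 25 + 13 * 5 = 115
F(1) = 2 * 1 + 13 * 1 = 15
Integral = 115 - 15 = 100
Average = 100 / (5 - 1) = 100 / 4
= 25 = 25.00

25.00


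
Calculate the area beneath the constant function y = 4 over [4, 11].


The area under a constant function y = 4 is a rectangle.
Width = 11 - 4 = 7
Height = 4
Area = width * height
= 7 * 4
= 28

28


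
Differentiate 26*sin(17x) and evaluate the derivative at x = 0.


Apply the chain rule to differentiate 26*sin(17x):
d/dx [26*sin(17x)]
= 26 * cos(17x) * d/dx(17x)
= 26 * 17 * cos(17x)
= 442 * cos(17x)
Evaluate at x = 0:
= 442 * cos(0)
= 442 * 1
= 442

442


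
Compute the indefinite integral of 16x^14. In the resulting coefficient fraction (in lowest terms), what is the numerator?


Apply the power rule for integration:
integral of ax^n dx = a/(n+1) * x^(n+1) + C
integral of 16x^14 dx
= 16/15 * x^15 + C
The coefficient in lowest terms is 16/15, and its numerator is 16

16


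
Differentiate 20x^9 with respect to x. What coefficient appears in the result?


We apply the power rule: d/dx [ax^n] = a*n * x^(n-1)
d/dx [20x^9]
= 20 * 9 * x^(9-1)
= 180x^8
The coefficient is 180

180


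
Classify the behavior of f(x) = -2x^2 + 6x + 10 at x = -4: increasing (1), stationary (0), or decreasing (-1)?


Compute f'(x) to determine behavior:
f'(x) = -4x + 6
f'(-4) = -4 * (-4) + 6
= 16 + 6
= 22
Since f'(-4) > 0, the function is increasing (1)

1


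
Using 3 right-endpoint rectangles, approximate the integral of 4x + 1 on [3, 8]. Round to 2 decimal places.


Right Riemann sum uses right endpoints of each subinterval.
Interval: [3, 8], n = 3
dx = (8 - 3) / 3 = 5/3
Right endpoints: [14/3, 19/3, 8]
f values: [59/3, 79/3, 33]
Sum = dx * (sum of f values)
= 5/3 * 79
= 395/3 ≈ 131.67

131.67


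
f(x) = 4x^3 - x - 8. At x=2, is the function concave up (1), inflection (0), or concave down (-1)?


Concavity is determined by the sign of f''(x).
f(x) = 4x^3 - x - 8
f'(x) = 12x^2 - 1
f''(x) = 24x
f''(2) = 24 * 2 + 0
= 48 + 0
= 48
Since f''(2) > 0, the function is concave up (1)

1


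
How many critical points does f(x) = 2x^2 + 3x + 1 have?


Find where f'(x) = 0:
f'(x) = 4x + 3
Set f'(x) = 0:
4x + 3 = 0
x = -3 / 4 = -3/4
This is a linear equation in x, so there is exactly one solution.
Number of critical points: 1

1


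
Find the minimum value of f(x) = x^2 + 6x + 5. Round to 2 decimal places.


For a quadratic f(x) = ax^2 + bx + c with a > 0, the minimum is at the vertex.
Vertex x-coordinate: x = -b/(2a)
x = -(6) / (2 * 1)
x = -6/2 = -3
Substitute back to find the minimum value:
f(-3) = 1 * (-3)^2 + 6 * (-3) + 5
= 9 - 18 + 5
= -4 = -4.00

-4.00


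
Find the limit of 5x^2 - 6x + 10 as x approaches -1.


Since polynomials are continuous, we use direct substitution.
lim(x->-1) of 5x^2 - 6x + 10
= 5 * (-1)^2 - 6 * (-1) + 10
= 5 + 6 + 10
= 21

21


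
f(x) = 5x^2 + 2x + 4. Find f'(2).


Differentiate term by term using power and sum rules:
f(x) = 5x^2 + 2x + 4
f'(x) = 10x + 2
Substitute x = 2:
f'(2) = 10 * 2 + 2
= 20 + 2
= 22

22


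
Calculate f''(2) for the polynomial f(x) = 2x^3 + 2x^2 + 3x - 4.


First derivative:
f'(x) = 6x^2 + 4x + 3
Second derivative:
f''(x) = 12x + 4
Substitute x = 2:
f''(2) = 12 * 2 + 4
= 24 + 4
= 28

28


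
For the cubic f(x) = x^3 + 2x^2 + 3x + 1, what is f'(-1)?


Differentiate f(x) = x^3 + 2x^2 + 3x + 1 term by term:
f'(x) = 3x^2 + 4x + 3
Substitute x = -1:
f'(-1) = 3 * (-1)^2 + 4 * (-1) + 3
= 3 - 4 + 3
= 2

2


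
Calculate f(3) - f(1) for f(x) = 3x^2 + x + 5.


Net change = f(b) - f(a)
f(x) = 3x^2 + x + 5
Compute f(3):
f(3) = 3 * 3^2 + 1 * 3 + 5
= 27 + 3 + 5
= 35
Compute f(1):
f(1) = 3 * 1^2 + 1 * 1 + 5
= 3 + 1 + 5
= 9
Net change = 35 - 9 = 26

26


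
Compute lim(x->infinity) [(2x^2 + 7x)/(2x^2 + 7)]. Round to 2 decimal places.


For limits at infinity with equal-degree polynomials,
we compare leading coefficients.
Numerator leading term: 2x^2
Denominator leading term: 2x^2
Divide both by x^2:
lim = (2 + 7/x) / (2 + 7/x^2)
As x -> infinity, the 1/x and 1/x^2 terms vanish:
= 2/2 = 1 = 1.00

1.00


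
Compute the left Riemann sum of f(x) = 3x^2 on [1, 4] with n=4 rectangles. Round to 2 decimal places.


Left Riemann sum uses left endpoints of each subinterval.
Interval: [1, 4], n = 4
dx = (4 - 1) / 4 = 3/4
Left endpoints: [1, 7/4, 5/2, 13/4]
f values: [3, 147/16, 75/4, 507/16]
Sum = dx * (sum of f values)
= 3/4 * 501/8
= 1503/32 ≈ 46.97

46.97


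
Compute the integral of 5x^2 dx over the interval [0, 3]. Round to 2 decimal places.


Find the antiderivative of 5x^2:
F(x) = 5/3 * x^3
Apply the Fundamental Theorem of Calculus:
F(3) - F(0)
= 5/3 * 3^3 - 5/3 * 0^3
= 5/3 * (27 - 0)
= 5/3 * 27
= 45 = 45.00

45.00


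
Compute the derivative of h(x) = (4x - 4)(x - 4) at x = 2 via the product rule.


Let u(x) = 4x - 4 and v(x) = x - 4
u'(x) = 4
v'(x) = 1
Product rule: h'(x) = u'(x)*v(x) + u(x)*v'(x)
= 4 * (x - 4) + (4x - 4) * 1
At x = 2:
u(2) = 4 * 2 - 4 = 4
v(2) = 1 * 2 - 4 = -2
h'(2) = 4 * (-2) + 4 * 1
= -8 + 4
= -4

-4


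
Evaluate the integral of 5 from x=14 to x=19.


The integral of a constant k over [a, b] equals k * (b - a).
integral from 14 to 19 of 5 dx
= 5 * (19 - 14)
= 5 * 5
= 25

25


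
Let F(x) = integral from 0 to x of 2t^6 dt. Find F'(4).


By the Fundamental Theorem of Calculus (Part 1):
If F(x) = integral from 0 to x of f(t) dt, then F'(x) = f(x)
Here f(t) = 2t^6
So F'(x) = 2x^6
Evaluate at x = 4:
F'(4) = 2 * 4^6
= 2 * 4096
= 8192

8192


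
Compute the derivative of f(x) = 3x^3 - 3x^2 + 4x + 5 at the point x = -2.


Differentiate f(x) = 3x^3 - 3x^2 + 4x + 5 term by term:
f'(x) = 9x^2 - 6x + 4
Substitute x = -2:
f'(-2) = 9 * (-2)^2 - 6 * (-2) + 4
= 36 + 12 + 4
= 52

52


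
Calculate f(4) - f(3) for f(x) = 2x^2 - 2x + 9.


Net change = f(b) - f(a)
f(x) = 2x^2 - 2x + 9
Compute f(4):
f(4) = 2 * 4^2 - 2 * 4 + 9
= 32 - 8 + 9
= 33
Compute f(3):
f(3) = 2 * 3^2 - 2 * 3 + 9
= 18 - 6 + 9
= 21
Net change = 33 - 21 = 12

12


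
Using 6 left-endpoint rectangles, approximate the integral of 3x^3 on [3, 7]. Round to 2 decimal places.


Left Riemann sum uses left endpoints of each subinterval.
Interval: [3, 7], n = 6
dx = (7 - 3) / 6 = 2/3
Left endpoints: [3, 11/3, 13/3, 5, 17/3, 19/3]
f values: [81, 1331/9, 2197/9, 375, 4913/9, 6859/9]
Sum = dx * (sum of f values)
= 2/3 * 2156
= 4312/3 ≈ 1437.33

1437.33


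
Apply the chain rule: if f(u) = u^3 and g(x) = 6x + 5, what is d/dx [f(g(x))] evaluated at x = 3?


Using the chain rule: (f(g(x)))' = f'(g(x)) * g'(x)
First, find g(3):
g(3) = 6 * 3 + 5 = 23
Next, f'(u) = 3u^2
And g'(x) = 6
So f'(g(3)) * g'(3)
= 3 * 23^2 * 6
= 3 * 529 * 6
= 9522

9522


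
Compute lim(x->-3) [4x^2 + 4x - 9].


Since polynomials are continuous, we use direct substitution.
lim(x->-3) of 4x^2 + 4x - 9
= 4 * (-3)^2 + 4 * (-3) - 9
= 36 - 12 - 9
= 15

15


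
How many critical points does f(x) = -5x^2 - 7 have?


Find where f'(x) = 0:
f'(x) = -10x
Set f'(x) = 0:
-10x = 0
x = 0 / (-10) = 0
This is a linear equation in x, so there is exactly one solution.
Number of critical points: 1

1


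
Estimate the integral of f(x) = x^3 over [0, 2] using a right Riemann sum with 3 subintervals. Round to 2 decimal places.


Right Riemann sum uses right endpoints of each subinterval.
Interval: [0, 2], n = 3
dx = (2 - 0) / 3 = 2/3
Right endpoints: [2/3, 4/3, 2]
f values: [8/27, 64/27, 8]
Sum = dx * (sum of f values)
= 2/3 * 32/3
= 64/9 ≈ 7.11

7.11


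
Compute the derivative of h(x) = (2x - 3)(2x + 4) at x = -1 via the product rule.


Let u(x) = 2x - 3 and v(x) = 2x + 4
u'(x) = 2
v'(x) = 2
Product rule: h'(x) = u'(x)*v(x) + u(x)*v'(x)
= 2 * (2x + 4) + (2x - 3) * 2
At x = -1:
u(-1) = 2 * (-1) - 3 = -5
v(-1) = 2 * (-1) + 4 = 2
h'(-1) = 2 * 2 + (-5) * 2
= 4 - 10
= -6

-6


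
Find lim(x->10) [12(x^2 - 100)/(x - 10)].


Direct substitution gives 0/0, so we factor the numerator.
Factor: 12(x^2 - 100) = 12 * (x - 10)(x + 10)
Cancel the common factor (x - 10):
12(x^2 - 100)/(x - 10) = 12 * (x + 10)
Now substitute x = 10:
= 12 * (10 + 10) = 240

240


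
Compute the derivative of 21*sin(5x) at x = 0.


Apply the chain rule to differentiate 21*sin(5x):
d/dx [21*sin(5x)]
= 21 * cos(5x) * d/dx(5x)
= 21 * 5 * cos(5x)
= 105 * cos(5x)
Evaluate at x = 0:
= 105 * cos(0)
= 105 * 1
= 105

105


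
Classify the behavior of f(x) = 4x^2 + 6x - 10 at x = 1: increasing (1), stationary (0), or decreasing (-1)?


Compute f'(x) to determine behavior:
f'(x) = 8x + 6
f'(1) = 8 * 1 + 6
= 8 + 6
= 14
Since f'(1) > 0, the function is increasing (1)

1


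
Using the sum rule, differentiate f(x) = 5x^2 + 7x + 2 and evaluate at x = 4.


Differentiate term by term using power and sum rules:
f(x) = 5x^2 + 7x + 2
f'(x) = 10x + 7
Substitute x = 4:
f'(4) = 10 * 4 + 7
= 40 + 7
= 47

47


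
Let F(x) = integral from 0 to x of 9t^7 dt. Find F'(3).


By the Fundamental Theorem of Calculus (Part 1):
If F(x) = integral from 0 to x of f(t) dt, then F'(x) = f(x)
Here f(t) = 9t^7
So F'(x) = 9x^7
Evaluate at x = 3:
F'(3) = 9 * 3^7
= 9 * 2187
= 19683

19683


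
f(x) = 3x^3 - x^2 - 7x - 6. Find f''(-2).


First derivative:
f'(x) = 9x^2 - 2x - 7
Second derivative:
f''(x) = 18x - 2
Substitute x = -2:
f''(-2) = 18 * (-2) - 2
= -36 - 2
= -38

-38


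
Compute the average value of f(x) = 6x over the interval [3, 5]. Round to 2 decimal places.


Average value = 1/(b-a) * integral from a to b of f(x) dx
First compute the integral of 6x:
F(x) = 3x^2
F(5) = 3 * 25 + 0 * 5 = 75
F(3) = 3 * 9 + 0 * 3 = 27
Integral = 75 - 27 = 48
Average = 48 / (5 - 3) = 48 / 2
= 24 = 24.00

24.00


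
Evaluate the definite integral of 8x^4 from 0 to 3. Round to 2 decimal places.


Find the antiderivative of 8x^4:
F(x) = 8/5 * x^5
Apply the Fundamental Theorem of Calculus:
F(3) - F(0)
= 8/5 * 3^5 - 8/5 * 0^5
= 8/5 * (243 - 0)
= 8/5 * 243
= 1944/5 = 388.80

388.80


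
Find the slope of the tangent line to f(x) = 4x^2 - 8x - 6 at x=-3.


The slope of the tangent line equals f'(x) at the point.
f(x) = 4x^2 - 8x - 6
f'(x) = 8x - 8
At x = -3:
f'(-3) = 8 * (-3) - 8
= -24 - 8
= -32

-32


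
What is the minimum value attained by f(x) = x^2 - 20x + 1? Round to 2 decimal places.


For a quadratic f(x) = ax^2 + bx + c with a > 0, the minimum is at the vertex.
Vertex x-coordinate: x = -b/(2a)
x = -(-20) / (2 * 1)
x = 20/2 = 10
Substitute back to find the minimum value:
f(10) = 1 * 10^2 - 20 * 10 + 1
= 100 - 200 + 1
= -99 = -99.00

-99.00


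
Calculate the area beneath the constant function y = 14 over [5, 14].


The area under a constant function y = 14 is a rectangle.
Width = 14 - 5 = 9
Height = 14
Area = width * height
= 9 * 14
= 126

126


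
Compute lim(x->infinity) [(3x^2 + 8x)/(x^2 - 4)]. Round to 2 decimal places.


For limits at infinity with equal-degree polynomials,
we compare leading coefficients.
Numerator leading term: 3x^2
Denominator leading term: x^2
Divide both by x^2:
lim = (3 + 8/x) / (1 - 4/x^2)
As x -> infinity, the 1/x and 1/x^2 terms vanish:
= 3/1 = 3 = 3.00

3.00


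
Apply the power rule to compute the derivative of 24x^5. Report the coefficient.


We apply the power rule: d/dx [ax^n] = a*n * x^(n-1)
d/dx [24x^5]
= 24 * 5 * x^(5-1)
= 120x^4
The coefficient is 120

120


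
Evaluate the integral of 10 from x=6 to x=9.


The integral of a constant k over [a, b] equals k * (b - a).
integral from 6 to 9 of 10 dx
= 10 * (9 - 6)
= 10 * 3
= 30

30


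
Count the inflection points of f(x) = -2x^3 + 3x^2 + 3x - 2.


Inflection points occur where f''(x) = 0 and concavity changes.
f(x) = -2x^3 + 3x^2 + 3x - 2
f'(x) = -6x^2 + 6x + 3
f''(x) = -12x + 6
Set f''(x) = 0:
-12x + 6 = 0
x = -6 / (-12) = 1/2
Since f''(x) is linear (degree 1), it changes sign at this point.
Therefore there is exactly 1 inflection point.

1


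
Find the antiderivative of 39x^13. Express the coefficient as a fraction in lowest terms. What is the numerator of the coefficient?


Apply the power rule for integration:
integral of ax^n dx = a/(n+1) * x^(n+1) + C
integral of 39x^13 dx
= 39/14 * x^14 + C
The coefficient in lowest terms is 39/14, and its numerator is 39

39


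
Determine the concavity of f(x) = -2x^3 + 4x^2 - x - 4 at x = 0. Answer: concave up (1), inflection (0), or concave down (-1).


Concavity is determined by the sign of f''(x).
f(x) = -2x^3 + 4x^2 - x - 4
f'(x) = -6x^2 + 8x - 1
f''(x) = -12x + 8
f''(0) = -12 * 0 + 8
= 0 + 8
= 8
Since f''(0) > 0, the function is concave up (1)

1


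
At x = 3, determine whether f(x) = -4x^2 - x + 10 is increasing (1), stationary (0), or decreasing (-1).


Compute f'(x) to determine behavior:
f'(x) = -8x - 1
f'(3) = -8 * 3 - 1
= -24 - 1
= -25
Since f'(3) < 0, the function is decreasing (-1)

-1


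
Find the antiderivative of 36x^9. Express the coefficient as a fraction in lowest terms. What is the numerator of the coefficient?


Apply the power rule for integration:
integral of ax^n dx = a/(n+1) * x^(n+1) + C
integral of 36x^9 dx
= 36/10 * x^10 + C
= 18/5 * x^10 + C
The coefficient in lowest terms is 18/5, and its numerator is 18

18


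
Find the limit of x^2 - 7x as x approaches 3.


Since polynomials are continuous, we use direct substitution.
lim(x->3) of x^2 - 7x
= 1 * 3^2 - 7 * 3 + 0
= 9 - 21 + 0
= -12

-12


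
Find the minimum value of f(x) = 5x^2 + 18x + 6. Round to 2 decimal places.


For a quadratic f(x) = ax^2 + bx + c with a > 0, the minimum is at the vertex.
Vertex x-coordinate: x = -b/(2a)
x = -(18) / (2 * 5)
x = -18/10 = -9/5
Substitute back to find the minimum value:
f(-9/5) = 5 * (-9/5)^2 + 18 * (-9/5) + 6
= 81/5 - 162/5 + 6
= -51/5 = -10.20

-10.20


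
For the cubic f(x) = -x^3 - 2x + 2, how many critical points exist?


Find where f'(x) = 0:
f(x) = -x^3 - 2x + 2
f'(x) = -3x^2 - 2
This is a quadratic in x. Use the discriminant to count real roots.
Discriminant = (0)^2 - 4 * (-3) * (-2)
= 0 - 24
= -24
Since discriminant < 0, f'(x) = 0 has no real solutions.
Number of critical points: 0

0


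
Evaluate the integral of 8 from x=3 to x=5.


The integral of a constant k over [a, b] equals k * (b - a).
integral from 3 to 5 of 8 dx
= 8 * (5 - 3)
= 8 * 2
= 16

16


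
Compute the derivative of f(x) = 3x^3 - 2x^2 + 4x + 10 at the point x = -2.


Differentiate f(x) = 3x^3 - 2x^2 + 4x + 10 term by term:
f'(x) = 9x^2 - 4x + 4
Substitute x = -2:
f'(-2) = 9 * (-2)^2 - 4 * (-2) + 4
= 36 + 8 + 4
= 48

48


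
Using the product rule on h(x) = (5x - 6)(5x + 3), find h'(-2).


Let u(x) = 5x - 6 and v(x) = 5x + 3
u'(x) = 5
v'(x) = 5
Product rule: h'(x) = u'(x)*v(x) + u(x)*v'(x)
= 5 * (5x + 3) + (5x - 6) * 5
At x = -2:
u(-2) = 5 * (-2) - 6 = -16
v(-2) = 5 * (-2) + 3 = -7
h'(-2) = 5 * (-7) + (-16) * 5
= -35 - 80
= -115

-115


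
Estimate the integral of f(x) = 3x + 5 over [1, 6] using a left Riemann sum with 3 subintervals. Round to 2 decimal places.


Left Riemann sum uses left endpoints of each subinterval.
Interval: [1, 6], n = 3
dx = (6 - 1) / 3 = 5/3
Left endpoints: [1, 8/3, 13/3]
f values: [8, 13, 18]
Sum = dx * (sum of f values)
= 5/3 * 39
= 65 = 65.00

65.00


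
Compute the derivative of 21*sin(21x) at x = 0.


Apply the chain rule to differentiate 21*sin(21x):
d/dx [21*sin(21x)]
= 21 * cos(21x) * d/dx(21x)
= 21 * 21 * cos(21x)
= 441 * cos(21x)
Evaluate at x = 0:
= 441 * cos(0)
= 441 * 1
= 441

441


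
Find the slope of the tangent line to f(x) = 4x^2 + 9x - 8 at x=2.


The slope of the tangent line equals f'(x) at the point.
f(x) = 4x^2 + 9x - 8
f'(x) = 8x + 9
At x = 2:
f'(2) = 8 * 2 + 9
= 16 + 9
= 25

25


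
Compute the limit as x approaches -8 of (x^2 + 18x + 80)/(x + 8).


Direct substitution gives 0/0, so we factor the numerator.
Factor: (x^2 + 18x + 80) = (x + 8)(x + 10)
Cancel the common factor (x + 8):
(x^2 + 18x + 80)/(x + 8) = (x + 10)
Now substitute x = -8:
= (-8) - (-10) = 2

2


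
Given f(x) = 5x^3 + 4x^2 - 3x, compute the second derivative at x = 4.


First derivative:
f'(x) = 15x^2 + 8x - 3
Second derivative:
f''(x) = 30x + 8
Substitute x = 4:
f''(4) = 30 * 4 + 8
= 120 + 8
= 128

128


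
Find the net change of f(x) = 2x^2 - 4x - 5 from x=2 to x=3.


Net change = f(b) - f(a)
f(x) = 2x^2 - 4x - 5
Compute f(3):
f(3) = 2 * 3^2 - 4 * 3 - 5
= 18 - 12 - 5
= 1
Compute f(2):
f(2) = 2 * 2^2 - 4 * 2 - 5
= 8 - 8 - 5
= -5
Net change = 1 - (-5) = 6

6


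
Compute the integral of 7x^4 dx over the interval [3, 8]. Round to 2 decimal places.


Find the antiderivative of 7x^4:
F(x) = 7/5 * x^5
Apply the Fundamental Theorem of Calculus:
F(8) - F(3)
= 7/5 * 8^5 - 7/5 * 3^5
= 7/5 * (32768 - 243)
= 7/5 * 32525
= 45535 = 45535.00

45535.00


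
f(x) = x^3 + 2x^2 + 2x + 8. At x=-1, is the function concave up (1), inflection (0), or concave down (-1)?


Concavity is determined by the sign of f''(x).
f(x) = x^3 + 2x^2 + 2x + 8
f'(x) = 3x^2 + 4x + 2
f''(x) = 6x + 4
f''(-1) = 6 * (-1) + 4
= -6 + 4
= -2
Since f''(-1) < 0, the function is concave down (-1)

-1


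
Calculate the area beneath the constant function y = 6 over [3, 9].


The area under a constant function y = 6 is a rectangle.
Width = 9 - 3 = 6
Height = 6
Area = width * height
= 6 * 6
= 36

36


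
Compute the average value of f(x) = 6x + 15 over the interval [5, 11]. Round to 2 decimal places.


Average value = 1/(b-a) * integral from a to b of f(x) dx
First compute the integral of 6x + 15:
F(x) = 3x^2 + 15x
F(11) = 3 * 121 + 15 * 11 = 528
F(5) = 3 * 25 + 15 * 5 = 150
Integral = 528 - 150 = 378
Average = 378 / (11 - 5) = 378 / 6
= 63 = 63.00

63.00


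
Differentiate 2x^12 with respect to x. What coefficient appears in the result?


We apply the power rule: d/dx [ax^n] = a*n * x^(n-1)
d/dx [2x^12]
= 2 * 12 * x^(12-1)
= 24x^11
The coefficient is 24

24


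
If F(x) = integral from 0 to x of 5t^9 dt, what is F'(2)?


By the Fundamental Theorem of Calculus (Part 1):
If F(x) = integral from 0 to x of f(t) dt, then F'(x) = f(x)
Here f(t) = 5t^9
So F'(x) = 5x^9
Evaluate at x = 2:
F'(2) = 5 * 2^9
= 5 * 512
= 2560

2560


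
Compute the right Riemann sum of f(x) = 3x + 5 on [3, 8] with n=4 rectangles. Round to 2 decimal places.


Right Riemann sum uses right endpoints of each subinterval.
Interval: [3, 8], n = 4
dx = (8 - 3) / 4 = 5/4
Right endpoints: [17/4, 11/2, 27/4, 8]
f values: [71/4, 43/2, 101/4, 29]
Sum = dx * (sum of f values)
= 5/4 * 187/2
= 935/8 ≈ 116.88

116.88


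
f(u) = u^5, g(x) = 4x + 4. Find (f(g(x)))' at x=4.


Using the chain rule: (f(g(x)))' = f'(g(x)) * g'(x)
First, find g(4):
g(4) = 4 * 4 + 4 = 20
Next, f'(u) = 5u^4
And g'(x) = 4
So f'(g(4)) * g'(4)
= 5 * 20^4 * 4
= 5 * 160000 * 4
= 3200000

3200000


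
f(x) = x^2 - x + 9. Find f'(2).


Differentiate term by term using power and sum rules:
f(x) = x^2 - x + 9
f'(x) = 2x - 1
Substitute x = 2:
f'(2) = 2 * 2 - 1
= 4 - 1
= 3

3


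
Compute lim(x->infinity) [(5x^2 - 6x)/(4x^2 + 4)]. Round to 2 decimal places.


For limits at infinity with equal-degree polynomials,
we compare leading coefficients.
Numerator leading term: 5x^2
Denominator leading term: 4x^2
Divide both by x^2:
lim = (5 - 6/x) / (4 + 4/x^2)
As x -> infinity, the 1/x and 1/x^2 terms vanish:
= 5/4 = 1.25

1.25


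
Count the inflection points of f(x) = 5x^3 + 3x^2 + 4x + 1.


Inflection points occur where f''(x) = 0 and concavity changes.
f(x) = 5x^3 + 3x^2 + 4x + 1
f'(x) = 15x^2 + 6x + 4
f''(x) = 30x + 6
Set f''(x) = 0:
30x + 6 = 0
x = -6 / 30 = -1/5
Since f''(x) is linear (degree 1), it changes sign at this point.
Therefore there is exactly 1 inflection point.

1


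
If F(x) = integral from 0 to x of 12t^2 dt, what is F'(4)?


By the Fundamental Theorem of Calculus (Part 1):
If F(x) = integral from 0 to x of f(t) dt, then F'(x) = f(x)
Here f(t) = 12t^2
So F'(x) = 12x^2
Evaluate at x = 4:
F'(4) = 12 * 4^2
= 12 * 16
= 192

192


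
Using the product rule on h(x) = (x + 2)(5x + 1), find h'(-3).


Let u(x) = x + 2 and v(x) = 5x + 1
u'(x) = 1
v'(x) = 5
Product rule: h'(x) = u'(x)*v(x) + u(x)*v'(x)
= 1 * (5x + 1) + (x + 2) * 5
At x = -3:
u(-3) = 1 * (-3) + 2 = -1
v(-3) = 5 * (-3) + 1 = -14
h'(-3) = 1 * (-14) + (-1) * 5
= -14 - 5
= -19

-19


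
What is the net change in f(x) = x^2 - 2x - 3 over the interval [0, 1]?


Net change = f(b) - f(a)
f(x) = x^2 - 2x - 3
Compute f(1):
f(1) = 1 * 1^2 - 2 * 1 - 3
= 1 - 2 - 3
= -4
Compute f(0):
f(0) = 1 * 0^2 - 2 * 0 - 3
= 0 + 0 - 3
= -3
Net change = -4 - (-3) = -1

-1


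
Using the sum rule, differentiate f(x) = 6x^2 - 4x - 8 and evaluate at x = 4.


Differentiate term by term using power and sum rules:
f(x) = 6x^2 - 4x - 8
f'(x) = 12x - 4
Substitute x = 4:
f'(4) = 12 * 4 - 4
= 48 - 4
= 44

44


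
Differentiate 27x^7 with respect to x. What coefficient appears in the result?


We apply the power rule: d/dx [ax^n] = a*n * x^(n-1)
d/dx [27x^7]
= 27 * 7 * x^(7-1)
= 189x^6
The coefficient is 189

189


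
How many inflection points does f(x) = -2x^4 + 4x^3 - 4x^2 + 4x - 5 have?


Inflection points occur where f''(x) = 0 and concavity changes.
f(x) = -2x^4 + 4x^3 - 4x^2 + 4x - 5
f'(x) = -8x^3 + 12x^2 - 8x + 4
f''(x) = -24x^2 + 24x - 8
This is a quadratic in x. Use the discriminant to count real roots.
Discriminant = (24)^2 - 4 * (-24) * (-8)
= 576 - 768
= -192
Since discriminant < 0, f''(x) = 0 has no real solutions.
Number of inflection points: 0

0


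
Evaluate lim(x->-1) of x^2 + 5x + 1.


Since polynomials are continuous, we use direct substitution.
lim(x->-1) of x^2 + 5x + 1
= 1 * (-1)^2 + 5 * (-1) + 1
= 1 - 5 + 1
= -3

-3


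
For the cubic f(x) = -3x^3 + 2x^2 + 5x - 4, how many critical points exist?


Find where f'(x) = 0:
f(x) = -3x^3 + 2x^2 + 5x - 4
f'(x) = -9x^2 + 4x + 5
This is a quadratic in x. Use the discriminant to count real roots.
Discriminant = (4)^2 - 4 * (-9) * 5
= 16 - (-180)
= 196
Since discriminant > 0, f'(x) = 0 has 2 real solutions.
Number of critical points: 2

2


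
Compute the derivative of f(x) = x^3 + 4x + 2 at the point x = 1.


Differentiate f(x) = x^3 + 4x + 2 term by term:
f'(x) = 3x^2 + 4
Substitute x = 1:
f'(1) = 3 * 1^2 + 0 * 1 + 4
= 3 + 0 + 4
= 7

7


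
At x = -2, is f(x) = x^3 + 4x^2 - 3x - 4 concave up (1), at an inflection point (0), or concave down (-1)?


Concavity is determined by the sign of f''(x).
f(x) = x^3 + 4x^2 - 3x - 4
f'(x) = 3x^2 + 8x - 3
f''(x) = 6x + 8
f''(-2) = 6 * (-2) + 8
= -12 + 8
= -4
Since f''(-2) < 0, the function is concave down (-1)

-1


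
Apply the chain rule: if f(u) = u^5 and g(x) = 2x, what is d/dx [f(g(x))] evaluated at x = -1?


Using the chain rule: (f(g(x)))' = f'(g(x)) * g'(x)
First, find g(-1):
g(-1) = 2 * (-1) + 0 = -2
Next, f'(u) = 5u^4
And g'(x) = 2
So f'(g(-1)) * g'(-1)
= 5 * (-2)^4 * 2
= 5 * 16 * 2
= 160

160


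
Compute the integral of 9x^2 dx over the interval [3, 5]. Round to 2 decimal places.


Find the antiderivative of 9x^2:
F(x) = 9/3 * x^3
Apply the Fundamental Theorem of Calculus:
F(5) - F(3)
= 9/3 * 5^3 - 9/3 * 3^3
= 9/3 * (125 - 27)
= 9/3 * 98
= 294 = 294.00

294.00


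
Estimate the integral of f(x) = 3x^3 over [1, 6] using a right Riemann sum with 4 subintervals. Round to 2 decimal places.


Right Riemann sum uses right endpoints of each subinterval.
Interval: [1, 6], n = 4
dx = (6 - 1) / 4 = 5/4
Right endpoints: [9/4, 7/2, 19/4, 6]
f values: [2187/64, 1029/8, 20577/64, 648]
Sum = dx * (sum of f values)
= 5/4 * 18117/16
= 90585/64 ≈ 1415.39

1415.39


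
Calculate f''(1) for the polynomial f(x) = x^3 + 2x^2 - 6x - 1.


First derivative:
f'(x) = 3x^2 + 4x - 6
Second derivative:
f''(x) = 6x + 4
Substitute x = 1:
f''(1) = 6 * 1 + 4
= 6 + 4
= 10

10


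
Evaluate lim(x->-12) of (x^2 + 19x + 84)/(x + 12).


Direct substitution gives 0/0, so we factor the numerator.
Factor: (x^2 + 19x + 84) = (x + 12)(x + 7)
Cancel the common factor (x + 12):
(x^2 + 19x + 84)/(x + 12) = (x + 7)
Now substitute x = -12:
= (-12) - (-7) = -5

-5


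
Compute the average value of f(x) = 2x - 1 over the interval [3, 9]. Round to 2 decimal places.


Average value = 1/(b-a) * integral from a to b of f(x) dx
First compute the integral of 2x - 1:
F(x) = x^2 - x
F(9) = 1 * 81 - 1 * 9 = 72
F(3) = 1 * 9 - 1 * 3 = 6
Integral = 72 - 6 = 66
Average = 66 / (9 - 3) = 66 / 6
= 11 = 11.00

11.00


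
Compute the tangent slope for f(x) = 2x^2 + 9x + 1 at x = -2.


The slope of the tangent line equals f'(x) at the point.
f(x) = 2x^2 + 9x + 1
f'(x) = 4x + 9
At x = -2:
f'(-2) = 4 * (-2) + 9
= -8 + 9
= 1

1


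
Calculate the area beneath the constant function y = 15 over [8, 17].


The area under a constant function y = 15 is a rectangle.
Width = 17 - 8 = 9
Height = 15
Area = width * height
= 9 * 15
= 135

135


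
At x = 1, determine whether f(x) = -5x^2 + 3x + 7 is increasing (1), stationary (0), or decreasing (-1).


Compute f'(x) to determine behavior:
f'(x) = -10x + 3
f'(1) = -10 * 1 + 3
= -10 + 3
= -7
Since f'(1) < 0, the function is decreasing (-1)

-1


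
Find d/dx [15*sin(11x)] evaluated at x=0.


Apply the chain rule to differentiate 15*sin(11x):
d/dx [15*sin(11x)]
= 15 * cos(11x) * d/dx(11x)
= 15 * 11 * cos(11x)
= 165 * cos(11x)
Evaluate at x = 0:
= 165 * cos(0)
= 165 * 1
= 165

165


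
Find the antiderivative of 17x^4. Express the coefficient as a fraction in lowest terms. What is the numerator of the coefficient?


Apply the power rule for integration:
integral of ax^n dx = a/(n+1) * x^(n+1) + C
integral of 17x^4 dx
= 17/5 * x^5 + C
The coefficient in lowest terms is 17/5, and its numerator is 17

17


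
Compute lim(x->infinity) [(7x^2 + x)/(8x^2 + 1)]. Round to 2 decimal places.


For limits at infinity with equal-degree polynomials,
we compare leading coefficients.
Numerator leading term: 7x^2
Denominator leading term: 8x^2
Divide both by x^2:
lim = (7 + 1/x) / (8 + 1/x^2)
As x -> infinity, the 1/x and 1/x^2 terms vanish:
= 7/8 ≈ 0.88

0.88


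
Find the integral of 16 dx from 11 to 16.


The integral of a constant k over [a, b] equals k * (b - a).
integral from 11 to 16 of 16 dx
= 16 * (16 - 11)
= 16 * 5
= 80

80


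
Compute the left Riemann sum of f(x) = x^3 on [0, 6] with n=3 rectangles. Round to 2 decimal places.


Left Riemann sum uses left endpoints of each subinterval.
Interval: [0, 6], n = 3
dx = (6 - 0) / 3 = 2
Left endpoints: [0, 2, 4]
f values: [0, 8, 64]
Sum = dx * (sum of f values)
= 2 * 72
= 144 = 144.00

144.00


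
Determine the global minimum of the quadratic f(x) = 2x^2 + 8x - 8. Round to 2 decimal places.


For a quadratic f(x) = ax^2 + bx + c with a > 0, the minimum is at the vertex.
Vertex x-coordinate: x = -b/(2a)
x = -(8) / (2 * 2)
x = -8/4 = -2
Substitute back to find the minimum value:
f(-2) = 2 * (-2)^2 + 8 * (-2) - 8
= 8 - 16 - 8
= -16 = -16.00

-16.00


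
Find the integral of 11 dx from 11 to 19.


The integral of a constant k over [a, b] equals k * (b - a).
integral from 11 to 19 of 11 dx
= 11 * (19 - 11)
= 11 * 8
= 88

88


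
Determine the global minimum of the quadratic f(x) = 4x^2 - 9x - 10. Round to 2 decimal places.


For a quadratic f(x) = ax^2 + bx + c with a > 0, the minimum is at the vertex.
Vertex x-coordinate: x = -b/(2a)
x = -(-9) / (2 * 4)
x = 9/8
Substitute back to find the minimum value:
f(9/8) = 4 * (9/8)^2 - 9 * (9/8) - 10
= 81/16 - 81/8 - 10
= -241/16 ≈ -15.06

-15.06


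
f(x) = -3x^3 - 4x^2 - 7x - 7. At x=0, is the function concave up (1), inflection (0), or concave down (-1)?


Concavity is determined by the sign of f''(x).
f(x) = -3x^3 - 4x^2 - 7x - 7
f'(x) = -9x^2 - 8x - 7
f''(x) = -18x - 8
f''(0) = -18 * 0 - 8
= 0 - 8
= -8
Since f''(0) < 0, the function is concave down (-1)

-1


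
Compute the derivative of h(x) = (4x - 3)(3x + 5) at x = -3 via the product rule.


Let u(x) = 4x - 3 and v(x) = 3x + 5
u'(x) = 4
v'(x) = 3
Product rule: h'(x) = u'(x)*v(x) + u(x)*v'(x)
= 4 * (3x + 5) + (4x - 3) * 3
At x = -3:
u(-3) = 4 * (-3) - 3 = -15
v(-3) = 3 * (-3) + 5 = -4
h'(-3) = 4 * (-4) + (-15) * 3
= -16 - 45
= -61

-61


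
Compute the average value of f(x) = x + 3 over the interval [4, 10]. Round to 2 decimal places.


Average value = 1/(b-a) * integral from a to b of f(x) dx
First compute the integral of x + 3:
F(x) = (1/2)x^2 + 3x
F(10) = 1/2 * 100 + 3 * 10 = 80
F(4) = 1/2 * 16 + 3 * 4 = 20
Integral = 80 - 20 = 60
Average = 60 / (10 - 4) = 60 / 6
= 10 = 10.00

10.00


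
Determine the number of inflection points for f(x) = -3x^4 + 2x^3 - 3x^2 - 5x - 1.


Inflection points occur where f''(x) = 0 and concavity changes.
f(x) = -3x^4 + 2x^3 - 3x^2 - 5x - 1
f'(x) = -12x^3 + 6x^2 - 6x - 5
f''(x) = -36x^2 + 12x - 6
This is a quadratic in x. Use the discriminant to count real roots.
Discriminant = (12)^2 - 4 * (-36) * (-6)
= 144 - 864
= -720
Since discriminant < 0, f''(x) = 0 has no real solutions.
Number of inflection points: 0

0


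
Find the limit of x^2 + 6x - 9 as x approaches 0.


Since polynomials are continuous, we use direct substitution.
lim(x->0) of x^2 + 6x - 9
= 1 * 0^2 + 6 * 0 - 9
= 0 + 0 - 9
= -9

-9


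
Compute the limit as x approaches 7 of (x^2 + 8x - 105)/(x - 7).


Direct substitution gives 0/0, so we factor the numerator.
Factor: (x^2 + 8x - 105) = (x - 7)(x + 15)
Cancel the common factor (x - 7):
(x^2 + 8x - 105)/(x - 7) = (x + 15)
Now substitute x = 7:
= (7) - (-15) = 22

22


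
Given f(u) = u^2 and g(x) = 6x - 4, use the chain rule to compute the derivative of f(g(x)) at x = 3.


Using the chain rule: (f(g(x)))' = f'(g(x)) * g'(x)
First, find g(3):
g(3) = 6 * 3 - 4 = 14
Next, f'(u) = 2u
And g'(x) = 6
So f'(g(3)) * g'(3)
= 2 * 14 * 6
= 168

168


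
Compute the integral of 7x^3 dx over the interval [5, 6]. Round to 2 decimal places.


Find the antiderivative of 7x^3:
F(x) = 7/4 * x^4
Apply the Fundamental Theorem of Calculus:
F(6) - F(5)
= 7/4 * 6^4 - 7/4 * 5^4
= 7/4 * (1296 - 625)
= 7/4 * 671
= 4697/4 = 1174.25

1174.25


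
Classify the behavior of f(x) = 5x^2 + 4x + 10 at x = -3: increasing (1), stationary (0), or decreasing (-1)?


Compute f'(x) to determine behavior:
f'(x) = 10x + 4
f'(-3) = 10 * (-3) + 4
= -30 + 4
= -26
Since f'(-3) < 0, the function is decreasing (-1)

-1


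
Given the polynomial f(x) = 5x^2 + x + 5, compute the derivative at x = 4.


Differentiate term by term using power and sum rules:
f(x) = 5x^2 + x + 5
f'(x) = 10x + 1
Substitute x = 4:
f'(4) = 10 * 4 + 1
= 40 + 1
= 41

41


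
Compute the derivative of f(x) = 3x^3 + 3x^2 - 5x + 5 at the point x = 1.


Differentiate f(x) = 3x^3 + 3x^2 - 5x + 5 term by term:
f'(x) = 9x^2 + 6x - 5
Substitute x = 1:
f'(1) = 9 * 1^2 + 6 * 1 - 5
= 9 + 6 - 5
= 10

10


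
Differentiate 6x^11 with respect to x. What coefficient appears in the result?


We apply the power rule: d/dx [ax^n] = a*n * x^(n-1)
d/dx [6x^11]
= 6 * 11 * x^(11-1)
= 66x^10
The coefficient is 66

66


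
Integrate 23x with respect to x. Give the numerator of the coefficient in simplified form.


Apply the power rule for integration:
integral of ax^n dx = a/(n+1) * x^(n+1) + C
integral of 23x dx
= 23/2 * x^2 + C
The coefficient in lowest terms is 23/2, and its numerator is 23

23


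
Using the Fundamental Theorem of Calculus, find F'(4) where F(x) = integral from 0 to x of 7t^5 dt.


By the Fundamental Theorem of Calculus (Part 1):
If F(x) = integral from 0 to x of f(t) dt, then F'(x) = f(x)
Here f(t) = 7t^5
So F'(x) = 7x^5
Evaluate at x = 4:
F'(4) = 7 * 4^5
= 7 * 1024
= 7168

7168


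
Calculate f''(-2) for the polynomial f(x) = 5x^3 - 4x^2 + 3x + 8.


First derivative:
f'(x) = 15x^2 - 8x + 3
Second derivative:
f''(x) = 30x - 8
Substitute x = -2:
f''(-2) = 30 * (-2) - 8
= -60 - 8
= -68

-68


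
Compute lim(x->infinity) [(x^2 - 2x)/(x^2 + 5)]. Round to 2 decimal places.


For limits at infinity with equal-degree polynomials,
we compare leading coefficients.
Numerator leading term: x^2
Denominator leading term: x^2
Divide both by x^2:
lim = (1 - 2/x) / (1 + 5/x^2)
As x -> infinity, the 1/x and 1/x^2 terms vanish:
= 1/1 = 1 = 1.00

1.00


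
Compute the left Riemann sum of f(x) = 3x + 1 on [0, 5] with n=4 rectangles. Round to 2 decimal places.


Left Riemann sum uses left endpoints of each subinterval.
Interval: [0, 5], n = 4
dx = (5 - 0) / 4 = 5/4
Left endpoints: [0, 5/4, 5/2, 15/4]
f values: [1, 19/4, 17/2, 49/4]
Sum = dx * (sum of f values)
= 5/4 * 53/2
= 265/8 ≈ 33.13

33.13


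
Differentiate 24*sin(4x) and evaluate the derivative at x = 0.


Apply the chain rule to differentiate 24*sin(4x):
d/dx [24*sin(4x)]
= 24 * cos(4x) * d/dx(4x)
= 24 * 4 * cos(4x)
= 96 * cos(4x)
Evaluate at x = 0:
= 96 * cos(0)
= 96 * 1
= 96

96


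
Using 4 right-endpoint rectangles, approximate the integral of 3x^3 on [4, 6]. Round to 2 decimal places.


Right Riemann sum uses right endpoints of each subinterval.
Interval: [4, 6], n = 4
dx = (6 - 4) / 4 = 1/2
Right endpoints: [9/2, 5, 11/2, 6]
f values: [2187/8, 375, 3993/8, 648]
Sum = dx * (sum of f values)
= 1/2 * 3591/2
= 3591/4 = 897.75

897.75


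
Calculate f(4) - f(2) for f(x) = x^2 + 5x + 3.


Net change = f(b) - f(a)
f(x) = x^2 + 5x + 3
Compute f(4):
f(4) = 1 * 4^2 + 5 * 4 + 3
= 16 + 20 + 3
= 39
Compute f(2):
f(2) = 1 * 2^2 + 5 * 2 + 3
= 4 + 10 + 3
= 17
Net change = 39 - 17 = 22

22


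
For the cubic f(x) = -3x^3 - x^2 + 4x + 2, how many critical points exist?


Find where f'(x) = 0:
f(x) = -3x^3 - x^2 + 4x + 2
f'(x) = -9x^2 - 2x + 4
This is a quadratic in x. Use the discriminant to count real roots.
Discriminant = (-2)^2 - 4 * (-9) * 4
= 4 - (-144)
= 148
Since discriminant > 0, f'(x) = 0 has 2 real solutions.
Number of critical points: 2

2


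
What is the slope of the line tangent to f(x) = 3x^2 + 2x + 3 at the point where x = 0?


The slope of the tangent line equals f'(x) at the point.
f(x) = 3x^2 + 2x + 3
f'(x) = 6x + 2
At x = 0:
f'(0) = 6 * 0 + 2
= 0 + 2
= 2

2


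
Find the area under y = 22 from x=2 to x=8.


The area under a constant function y = 22 is a rectangle.
Width = 8 - 2 = 6
Height = 22
Area = width * height
= 6 * 22
= 132

132


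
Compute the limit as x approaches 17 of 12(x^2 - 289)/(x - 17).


Direct substitution gives 0/0, so we factor the numerator.
Factor: 12(x^2 - 289) = 12 * (x - 17)(x + 17)
Cancel the common factor (x - 17):
12(x^2 - 289)/(x - 17) = 12 * (x + 17)
Now substitute x = 17:
= 12 * (17 + 17) = 408

408


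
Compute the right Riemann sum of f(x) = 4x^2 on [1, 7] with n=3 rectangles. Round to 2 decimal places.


Right Riemann sum uses right endpoints of each subinterval.
Interval: [1, 7], n = 3
dx = (7 - 1) / 3 = 2
Right endpoints: [3, 5, 7]
f values: [36, 100, 196]
Sum = dx * (sum of f values)
= 2 * 332
= 664 = 664.00

664.00


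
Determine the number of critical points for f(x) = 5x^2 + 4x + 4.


Find where f'(x) = 0:
f'(x) = 10x + 4
Set f'(x) = 0:
10x + 4 = 0
x = -4 / 10 = -2/5
This is a linear equation in x, so there is exactly one solution.
Number of critical points: 1

1


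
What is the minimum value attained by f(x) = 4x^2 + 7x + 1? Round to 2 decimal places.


For a quadratic f(x) = ax^2 + bx + c with a > 0, the minimum is at the vertex.
Vertex x-coordinate: x = -b/(2a)
x = -(7) / (2 * 4)
x = -7/8
Substitute back to find the minimum value:
f(-7/8) = 4 * (-7/8)^2 + 7 * (-7/8) + 1
= 49/16 - 49/8 + 1
= -33/16 ≈ -2.06

-2.06


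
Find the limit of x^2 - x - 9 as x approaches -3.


Since polynomials are continuous, we use direct substitution.
lim(x->-3) of x^2 - x - 9
= 1 * (-3)^2 - 1 * (-3) - 9
= 9 + 3 - 9
= 3

3


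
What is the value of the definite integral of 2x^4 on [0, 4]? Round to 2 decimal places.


Find the antiderivative of 2x^4:
F(x) = 2/5 * x^5
Apply the Fundamental Theorem of Calculus:
F(4) - F(0)
= 2/5 * 4^5 - 2/5 * 0^5
= 2/5 * (1024 - 0)
= 2/5 * 1024
= 2048/5 = 409.60

409.60
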